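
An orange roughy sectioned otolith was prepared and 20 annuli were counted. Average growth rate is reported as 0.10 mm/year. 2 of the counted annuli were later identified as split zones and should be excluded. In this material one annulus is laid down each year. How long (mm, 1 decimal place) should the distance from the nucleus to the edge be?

1.8 mm

True annulus count = 20 − 2 = 18.
18 years at 0.10 mm/year gives 0.10 × 18 = 1.8 mm.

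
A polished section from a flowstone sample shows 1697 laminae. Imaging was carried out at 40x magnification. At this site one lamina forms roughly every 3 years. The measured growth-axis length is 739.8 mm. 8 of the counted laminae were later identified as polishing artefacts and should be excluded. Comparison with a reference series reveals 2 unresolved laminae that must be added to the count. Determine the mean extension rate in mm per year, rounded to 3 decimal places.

0.146 mm per year

Adjusted count: 1697 − 8 + 2 = 1691 laminae.
At 3 years per lamina, 1691 × 3 = 5073 years.
739.8 mm over 5073 years gives 739.8 / 5073 ≈ 0.146 mm per year.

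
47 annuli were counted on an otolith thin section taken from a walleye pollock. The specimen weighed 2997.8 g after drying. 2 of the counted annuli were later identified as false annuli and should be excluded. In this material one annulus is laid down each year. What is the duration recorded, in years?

45 yr

Adjusted count: 47 − 2 = 45 annuli.
At one annulus per year, that is 45 years.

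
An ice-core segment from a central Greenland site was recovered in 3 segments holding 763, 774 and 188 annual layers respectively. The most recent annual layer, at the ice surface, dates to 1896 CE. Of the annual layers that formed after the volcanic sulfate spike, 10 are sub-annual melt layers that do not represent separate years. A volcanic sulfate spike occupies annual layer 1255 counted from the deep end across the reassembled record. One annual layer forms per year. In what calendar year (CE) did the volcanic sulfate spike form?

1436 CE

Total annual layers = 763 + 774 + 188 = 1725.
The volcanic sulfate spike sits at annual layer 1255 from the deep end, so 1725 − 1255 = 470 annual layers formed after it.
470 − 10 false = 460 true annual layers after the volcanic sulfate spike.
1896 − 460 = 1436 CE.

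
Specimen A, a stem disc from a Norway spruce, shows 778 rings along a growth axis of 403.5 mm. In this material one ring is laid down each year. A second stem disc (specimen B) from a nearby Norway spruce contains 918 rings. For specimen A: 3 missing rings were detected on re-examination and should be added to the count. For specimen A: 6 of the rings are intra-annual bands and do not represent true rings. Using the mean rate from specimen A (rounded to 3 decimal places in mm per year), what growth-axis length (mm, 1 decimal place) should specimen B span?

478.3 mm

Specimen A: adjusted count: 778 − 6 + 3 = 775 rings.
A: Extension rate ≈ 403.5 / 775 = 0.521 mm/year.
Length of B = 0.521 × 918 = 478.3 mm.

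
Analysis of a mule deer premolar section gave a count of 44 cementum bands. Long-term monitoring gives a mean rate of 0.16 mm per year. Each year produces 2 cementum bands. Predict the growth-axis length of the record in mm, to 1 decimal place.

3.5 mm

Dividing by 2 cementum bands per year: 44 / 2 = 22 years.
Length ≈ 0.16 × 22 = 3.5 mm.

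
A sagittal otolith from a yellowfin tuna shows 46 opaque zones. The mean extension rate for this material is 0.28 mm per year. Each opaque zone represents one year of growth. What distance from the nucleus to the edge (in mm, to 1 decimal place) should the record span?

The record spans 46 years at 0.28 mm per year.
46 years at 0.28 mm/year gives 0.28 × 46 = 12.9 mm.

12.9 mm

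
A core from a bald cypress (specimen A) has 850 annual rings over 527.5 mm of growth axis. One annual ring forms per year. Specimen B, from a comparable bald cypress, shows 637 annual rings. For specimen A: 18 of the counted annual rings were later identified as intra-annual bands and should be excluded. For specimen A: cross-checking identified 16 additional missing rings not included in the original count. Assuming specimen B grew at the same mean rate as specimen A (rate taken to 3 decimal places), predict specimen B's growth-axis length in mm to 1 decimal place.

396.2 mm

Specimen A: after corrections the count is 850 − 18 + 16 = 848 annual rings.
A: 527.5 mm over 848 years gives 527.5 / 848 ≈ 0.622 mm per year.
Length of B = 0.622 × 637 = 396.2 mm.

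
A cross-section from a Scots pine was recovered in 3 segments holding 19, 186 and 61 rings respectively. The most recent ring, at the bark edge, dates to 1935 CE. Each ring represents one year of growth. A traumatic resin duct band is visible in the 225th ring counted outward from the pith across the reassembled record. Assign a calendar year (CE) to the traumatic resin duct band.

1894 CE

Total rings = 19 + 186 + 61 = 266.
The traumatic resin duct band sits at ring 225 from the pith, so 266 − 225 = 41 rings formed after it.
1935 − 41 = 1894 CE.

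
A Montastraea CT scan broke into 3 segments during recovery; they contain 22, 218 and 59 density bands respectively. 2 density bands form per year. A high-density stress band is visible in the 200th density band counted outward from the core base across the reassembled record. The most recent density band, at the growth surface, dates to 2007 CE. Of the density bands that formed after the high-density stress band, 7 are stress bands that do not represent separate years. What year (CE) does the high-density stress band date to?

1961 CE

Total density bands = 22 + 218 + 59 = 299.
The high-density stress band sits at density band 200 from the core base, so 299 − 200 = 99 density bands formed after it.
Excluding 7 false density bands: 99 − 7 = 92.
With 2 density bands per year, 92 / 2 = 46 years.
The density band at the growth surface is 2007 CE, so the high-density stress band dates to 2007 − 46 = 1961 CE.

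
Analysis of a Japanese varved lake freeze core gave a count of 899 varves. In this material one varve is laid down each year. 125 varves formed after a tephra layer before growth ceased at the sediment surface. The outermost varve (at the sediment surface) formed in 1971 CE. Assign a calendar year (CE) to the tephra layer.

125 varves formed after the tephra layer.
The varve at the sediment surface is 1971 CE, so the tephra layer dates to 1971 − 125 = 1846 CE.

1846 CE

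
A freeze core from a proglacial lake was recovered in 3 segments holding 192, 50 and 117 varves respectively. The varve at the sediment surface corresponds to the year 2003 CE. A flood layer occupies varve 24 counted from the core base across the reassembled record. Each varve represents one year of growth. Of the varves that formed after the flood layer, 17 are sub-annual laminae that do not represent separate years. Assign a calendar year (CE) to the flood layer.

Total varves = 192 + 50 + 117 = 359.
359 − 24 = 335 varves lie beyond the flood layer toward the sediment surface.
335 − 17 false = 318 true varves after the flood layer.
2003 − 318 = 1685 CE.

1685 CE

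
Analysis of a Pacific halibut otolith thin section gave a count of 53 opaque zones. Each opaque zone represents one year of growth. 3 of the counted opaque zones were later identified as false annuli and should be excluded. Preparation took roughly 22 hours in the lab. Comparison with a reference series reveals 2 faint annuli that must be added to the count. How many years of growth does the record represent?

Correcting the raw count gives 53 − 3 + 2 = 52 true opaque zones.
One opaque zone per year makes the duration 52 years.

52 yr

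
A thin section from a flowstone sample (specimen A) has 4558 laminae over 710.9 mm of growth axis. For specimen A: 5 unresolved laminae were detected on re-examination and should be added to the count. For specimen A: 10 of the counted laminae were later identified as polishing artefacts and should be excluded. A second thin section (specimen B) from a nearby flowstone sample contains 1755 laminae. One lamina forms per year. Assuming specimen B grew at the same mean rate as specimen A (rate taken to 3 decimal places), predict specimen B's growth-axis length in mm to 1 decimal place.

Specimen A: after corrections the count is 4558 − 10 + 5 = 4553 laminae.
A: Extension rate ≈ 710.9 / 4553 = 0.156 mm/year.
For B, 0.156 mm/year × 1755 years = 273.8 mm.

273.8 mm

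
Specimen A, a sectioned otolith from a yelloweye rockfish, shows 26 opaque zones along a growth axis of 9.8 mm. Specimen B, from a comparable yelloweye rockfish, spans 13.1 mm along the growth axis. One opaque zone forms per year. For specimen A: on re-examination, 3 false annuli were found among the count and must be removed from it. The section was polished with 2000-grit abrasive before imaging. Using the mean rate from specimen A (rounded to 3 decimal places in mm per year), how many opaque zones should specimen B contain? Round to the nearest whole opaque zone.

31 opaque zones

Specimen A: correcting the raw count gives 26 − 3 = 23 true opaque zones.
A: 9.8 mm over 23 years gives 9.8 / 23 ≈ 0.426 mm/year.
For B, 13.1 / 0.426 = 30.75 years ≈ 31 opaque zones.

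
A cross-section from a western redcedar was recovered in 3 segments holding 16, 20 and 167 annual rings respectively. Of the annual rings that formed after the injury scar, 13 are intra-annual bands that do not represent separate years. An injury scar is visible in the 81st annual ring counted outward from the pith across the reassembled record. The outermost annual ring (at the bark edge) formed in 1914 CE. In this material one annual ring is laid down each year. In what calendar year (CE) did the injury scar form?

1805 CE

Total annual rings = 16 + 20 + 167 = 203.
203 − 81 = 122 annual rings lie beyond the injury scar toward the bark edge.
Excluding 13 false annual rings: 122 − 13 = 109.
1914 − 109 = 1805 CE.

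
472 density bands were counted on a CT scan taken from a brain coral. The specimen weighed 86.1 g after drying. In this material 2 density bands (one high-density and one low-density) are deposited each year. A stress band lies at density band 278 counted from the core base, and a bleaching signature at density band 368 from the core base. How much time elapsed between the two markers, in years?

Separation: 368 − 278 = 90 density bands.
Dividing by 2 density bands per year: 90 / 2 = 45 years.

45 years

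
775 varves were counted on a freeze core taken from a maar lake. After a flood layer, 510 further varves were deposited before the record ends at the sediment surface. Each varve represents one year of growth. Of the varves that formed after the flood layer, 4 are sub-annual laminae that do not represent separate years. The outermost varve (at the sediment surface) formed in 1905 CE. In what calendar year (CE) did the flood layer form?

1399 CE

510 varves formed after the flood layer.
510 − 4 false = 506 true varves after the flood layer.
The varve at the sediment surface is 1905 CE, so the flood layer dates to 1905 − 506 = 1399 CE.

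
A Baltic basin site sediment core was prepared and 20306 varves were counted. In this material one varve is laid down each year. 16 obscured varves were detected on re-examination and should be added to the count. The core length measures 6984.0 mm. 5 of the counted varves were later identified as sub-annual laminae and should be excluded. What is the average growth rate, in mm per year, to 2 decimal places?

0.34 mm per year

True varve count = 20306 − 5 + 16 = 20317.
Extension rate ≈ 6984.0 / 20317 = 0.34 mm per year.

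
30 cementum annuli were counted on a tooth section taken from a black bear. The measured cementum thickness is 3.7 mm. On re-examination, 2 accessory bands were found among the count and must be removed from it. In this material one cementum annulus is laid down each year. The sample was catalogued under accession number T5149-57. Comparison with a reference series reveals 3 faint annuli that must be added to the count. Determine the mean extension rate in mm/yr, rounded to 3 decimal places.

0.119 mm/yr

After corrections the count is 30 − 2 + 3 = 31 cementum annuli.
Extension rate ≈ 3.7 / 31 = 0.119 mm/yr.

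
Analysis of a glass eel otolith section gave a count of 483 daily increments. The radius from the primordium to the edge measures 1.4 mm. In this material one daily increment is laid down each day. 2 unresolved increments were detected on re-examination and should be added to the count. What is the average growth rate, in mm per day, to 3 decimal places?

Adjusted count: 483 + 2 = 485 daily increments.
1.4 mm over 485 days gives 1.4 / 485 ≈ 0.003 mm per day.

0.003 mm per day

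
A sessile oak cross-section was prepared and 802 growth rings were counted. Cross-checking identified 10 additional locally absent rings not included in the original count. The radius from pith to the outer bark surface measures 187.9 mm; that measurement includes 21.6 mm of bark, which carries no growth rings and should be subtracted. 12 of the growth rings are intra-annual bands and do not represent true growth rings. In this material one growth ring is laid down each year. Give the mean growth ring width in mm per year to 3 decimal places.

0.208 mm per year

True growth ring count = 802 − 12 + 10 = 800.
Net length = 187.9 − 21.6 = 166.3 mm.
166.3 mm over 800 years gives 166.3 / 800 ≈ 0.208 mm per year.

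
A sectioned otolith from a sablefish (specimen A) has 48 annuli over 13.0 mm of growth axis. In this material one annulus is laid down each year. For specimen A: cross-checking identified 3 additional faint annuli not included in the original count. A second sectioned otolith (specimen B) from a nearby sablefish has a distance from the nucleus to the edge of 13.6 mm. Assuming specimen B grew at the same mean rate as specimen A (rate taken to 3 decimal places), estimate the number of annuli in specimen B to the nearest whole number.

Specimen A: correcting the raw count gives 48 + 3 = 51 true annuli.
A: 13.0 mm over 51 years gives 13.0 / 51 ≈ 0.255 mm/yr.
B spans 13.6 / 0.255 = 53.33 years ≈ 53 annuli.

53 annuli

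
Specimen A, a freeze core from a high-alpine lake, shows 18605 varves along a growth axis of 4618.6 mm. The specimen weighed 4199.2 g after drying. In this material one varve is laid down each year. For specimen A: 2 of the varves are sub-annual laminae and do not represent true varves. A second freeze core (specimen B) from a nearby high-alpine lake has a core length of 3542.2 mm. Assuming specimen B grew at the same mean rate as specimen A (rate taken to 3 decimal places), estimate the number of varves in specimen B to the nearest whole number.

14283 varves

Specimen A: correcting the raw count gives 18605 − 2 = 18603 true varves.
A: Mean rate = 4618.6 mm / 18603 years ≈ 0.248 mm/yr.
Specimen B: 3542.2 mm / 0.248 mm per year = 14283.06 years ≈ 14283 varves.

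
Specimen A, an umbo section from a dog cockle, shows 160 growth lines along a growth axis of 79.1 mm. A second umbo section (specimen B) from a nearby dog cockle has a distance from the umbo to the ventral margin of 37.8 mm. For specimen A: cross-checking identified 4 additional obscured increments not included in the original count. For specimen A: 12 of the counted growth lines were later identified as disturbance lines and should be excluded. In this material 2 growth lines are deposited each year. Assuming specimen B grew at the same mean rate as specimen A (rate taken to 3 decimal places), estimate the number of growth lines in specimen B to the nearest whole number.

73 growth lines

Specimen A: after corrections the count is 160 − 12 + 4 = 152 growth lines.
Specimen A: dividing by 2 growth lines per year: 152 / 2 = 76 years.
A: 79.1 mm over 76 years gives 79.1 / 76 ≈ 1.041 mm/year.
For B, 37.8 / 1.041 = 36.31 years; at 2 growth lines per year that is 36.31 × 2 ≈ 73 growth lines.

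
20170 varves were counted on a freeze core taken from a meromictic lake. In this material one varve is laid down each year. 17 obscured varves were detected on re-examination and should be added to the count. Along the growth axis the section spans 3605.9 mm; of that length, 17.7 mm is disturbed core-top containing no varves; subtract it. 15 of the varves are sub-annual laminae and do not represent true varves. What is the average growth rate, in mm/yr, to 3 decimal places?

After corrections the count is 20170 − 15 + 17 = 20172 varves.
The growth record spans 3605.9 − 17.7 = 3588.2 mm.
Extension rate ≈ 3588.2 / 20172 = 0.178 mm/yr.

0.178 mm/yr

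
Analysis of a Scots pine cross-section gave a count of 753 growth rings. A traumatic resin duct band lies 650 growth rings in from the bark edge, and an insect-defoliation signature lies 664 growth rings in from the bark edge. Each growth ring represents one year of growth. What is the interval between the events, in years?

14 years

Separation: 664 − 650 = 14 growth rings.
At one growth ring per year, 14 years elapsed between them.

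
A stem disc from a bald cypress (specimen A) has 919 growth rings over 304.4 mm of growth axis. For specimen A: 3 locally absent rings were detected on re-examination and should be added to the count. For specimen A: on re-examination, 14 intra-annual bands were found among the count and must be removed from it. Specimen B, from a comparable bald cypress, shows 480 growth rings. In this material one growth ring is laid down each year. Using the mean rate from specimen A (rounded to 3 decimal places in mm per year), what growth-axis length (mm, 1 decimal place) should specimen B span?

160.8 mm

Specimen A: after corrections the count is 919 − 14 + 3 = 908 growth rings.
A: Mean rate = 304.4 mm / 908 years ≈ 0.335 mm/year.
B's length ≈ 0.335 × 480 = 160.8 mm.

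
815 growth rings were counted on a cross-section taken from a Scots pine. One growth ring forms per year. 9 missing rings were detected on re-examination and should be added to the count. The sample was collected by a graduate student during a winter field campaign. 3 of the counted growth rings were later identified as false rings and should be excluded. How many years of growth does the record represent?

Correcting the raw count gives 815 − 3 + 9 = 821 true growth rings.
At one growth ring per year, that is 821 years.

821 years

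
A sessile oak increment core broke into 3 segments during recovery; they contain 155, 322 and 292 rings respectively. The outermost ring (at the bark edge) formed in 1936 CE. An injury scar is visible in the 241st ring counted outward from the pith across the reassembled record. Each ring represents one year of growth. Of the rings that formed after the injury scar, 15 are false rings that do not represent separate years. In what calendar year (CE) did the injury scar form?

Total rings = 155 + 322 + 292 = 769.
Between ring 241 and the bark edge there are 769 − 241 = 528 rings.
528 − 15 false = 513 true rings after the injury scar.
Counting back 513 years from 1936 CE places the injury scar in 1936 − 513 = 1423 CE.

1423 CE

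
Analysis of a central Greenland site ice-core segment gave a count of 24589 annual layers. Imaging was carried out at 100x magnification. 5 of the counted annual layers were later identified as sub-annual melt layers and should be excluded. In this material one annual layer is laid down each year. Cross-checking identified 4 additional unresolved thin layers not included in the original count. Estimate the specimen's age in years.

24588 yr

True annual layer count = 24589 − 5 + 4 = 24588.
At one annual layer per year, that is 24588 years.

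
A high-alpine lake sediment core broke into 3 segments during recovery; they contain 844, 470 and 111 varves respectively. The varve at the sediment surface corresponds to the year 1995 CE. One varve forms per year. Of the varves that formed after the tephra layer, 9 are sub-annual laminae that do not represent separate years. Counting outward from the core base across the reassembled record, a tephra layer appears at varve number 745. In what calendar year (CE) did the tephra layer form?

1324 CE

Total varves = 844 + 470 + 111 = 1425.
Between varve 745 and the sediment surface there are 1425 − 745 = 680 varves.
Removing the 9 false varves leaves 680 − 9 = 671 true varves beyond the tephra layer.
Counting back 671 years from 1995 CE places the tephra layer in 1995 − 671 = 1324 CE.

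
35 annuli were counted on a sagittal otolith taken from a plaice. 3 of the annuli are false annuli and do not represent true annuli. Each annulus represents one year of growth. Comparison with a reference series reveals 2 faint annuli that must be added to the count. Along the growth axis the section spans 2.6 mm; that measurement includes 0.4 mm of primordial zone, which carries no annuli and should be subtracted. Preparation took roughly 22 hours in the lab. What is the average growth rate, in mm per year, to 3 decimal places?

0.065 mm per year

After corrections the count is 35 − 3 + 2 = 34 annuli.
Removing the 0.4 mm offcut leaves 2.6 − 0.4 = 2.2 mm.
Mean rate = 2.2 mm / 34 years ≈ 0.065 mm per year.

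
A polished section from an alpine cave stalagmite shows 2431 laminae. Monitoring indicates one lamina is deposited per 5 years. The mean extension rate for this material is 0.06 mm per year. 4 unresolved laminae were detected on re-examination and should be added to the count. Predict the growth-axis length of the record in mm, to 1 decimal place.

Correcting the raw count gives 2431 + 4 = 2435 true laminae.
At 5 years per lamina, 2435 × 5 = 12175 years.
Length ≈ 0.06 × 12175 = 730.5 mm.

730.5 mm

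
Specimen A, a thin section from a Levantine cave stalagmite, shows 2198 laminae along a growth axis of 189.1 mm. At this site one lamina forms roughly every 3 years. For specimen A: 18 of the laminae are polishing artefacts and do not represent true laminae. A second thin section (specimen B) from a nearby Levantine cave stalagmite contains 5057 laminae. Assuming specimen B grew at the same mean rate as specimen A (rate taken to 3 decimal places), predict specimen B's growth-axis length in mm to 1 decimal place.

Specimen A: true lamina count = 2198 − 18 = 2180.
Specimen A: at 3 years per lamina, 2180 × 3 = 6540 years.
A: Mean rate = 189.1 mm / 6540 years ≈ 0.029 mm/year.
Specimen B: 5057 laminae at 3 years each span 5057 × 3 = 15171 years. For B, 0.029 mm/year × 15171 years = 440.0 mm.

440.0 mm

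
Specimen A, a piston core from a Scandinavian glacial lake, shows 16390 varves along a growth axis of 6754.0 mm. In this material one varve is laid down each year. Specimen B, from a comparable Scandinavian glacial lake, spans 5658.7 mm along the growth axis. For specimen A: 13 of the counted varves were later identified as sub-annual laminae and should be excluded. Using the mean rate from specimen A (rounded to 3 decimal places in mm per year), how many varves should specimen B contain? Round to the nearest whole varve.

Specimen A: correcting the raw count gives 16390 − 13 = 16377 true varves.
A: 6754.0 mm over 16377 years gives 6754.0 / 16377 ≈ 0.412 mm/yr.
B spans 5658.7 / 0.412 = 13734.71 years ≈ 13735 varves.

13735 varves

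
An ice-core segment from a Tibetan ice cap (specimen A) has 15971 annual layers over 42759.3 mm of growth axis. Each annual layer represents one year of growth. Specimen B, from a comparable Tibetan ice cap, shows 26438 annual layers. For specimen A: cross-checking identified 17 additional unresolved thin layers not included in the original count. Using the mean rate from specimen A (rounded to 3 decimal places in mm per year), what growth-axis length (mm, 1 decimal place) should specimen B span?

70695.2 mm

Specimen A: true annual layer count = 15971 + 17 = 15988.
A: Extension rate ≈ 42759.3 / 15988 = 2.674 mm/yr.
For B, 2.674 mm/year × 26438 years = 70695.2 mm.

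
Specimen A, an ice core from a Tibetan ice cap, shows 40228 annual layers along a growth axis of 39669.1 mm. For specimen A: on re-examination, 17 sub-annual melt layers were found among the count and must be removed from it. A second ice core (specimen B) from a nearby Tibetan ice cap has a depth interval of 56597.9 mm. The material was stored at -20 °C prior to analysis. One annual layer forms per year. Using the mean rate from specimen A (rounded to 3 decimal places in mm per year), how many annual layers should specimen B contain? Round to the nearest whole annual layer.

57343 annual layers

Specimen A: true annual layer count = 40228 − 17 = 40211.
A: Mean rate = 39669.1 mm / 40211 years ≈ 0.987 mm per year.
Specimen B: 56597.9 mm / 0.987 mm per year = 57343.36 years ≈ 57343 annual layers.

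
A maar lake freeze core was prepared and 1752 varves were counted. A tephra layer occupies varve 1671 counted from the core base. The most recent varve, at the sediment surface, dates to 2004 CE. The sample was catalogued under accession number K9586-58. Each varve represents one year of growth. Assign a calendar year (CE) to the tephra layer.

1923 CE

The tephra layer sits at varve 1671 from the core base, so 1752 − 1671 = 81 varves formed after it.
The varve at the sediment surface is 2004 CE, so the tephra layer dates to 2004 − 81 = 1923 CE.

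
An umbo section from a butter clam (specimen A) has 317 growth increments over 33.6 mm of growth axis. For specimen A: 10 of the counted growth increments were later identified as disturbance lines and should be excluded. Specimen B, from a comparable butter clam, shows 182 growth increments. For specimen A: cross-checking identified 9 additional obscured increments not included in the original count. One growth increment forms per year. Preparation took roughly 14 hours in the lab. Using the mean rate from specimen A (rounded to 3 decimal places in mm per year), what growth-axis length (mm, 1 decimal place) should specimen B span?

19.3 mm

Specimen A: adjusted count: 317 − 10 + 9 = 316 growth increments.
A: Mean rate = 33.6 mm / 316 years ≈ 0.106 mm/yr.
B's length ≈ 0.106 × 182 = 19.3 mm.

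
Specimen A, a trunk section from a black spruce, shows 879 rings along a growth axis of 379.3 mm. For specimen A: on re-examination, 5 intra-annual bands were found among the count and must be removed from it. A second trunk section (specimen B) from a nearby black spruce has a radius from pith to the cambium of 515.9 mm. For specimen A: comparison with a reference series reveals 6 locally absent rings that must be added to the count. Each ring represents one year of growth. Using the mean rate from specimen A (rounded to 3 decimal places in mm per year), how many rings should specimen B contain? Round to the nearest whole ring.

1197 rings

Specimen A: true ring count = 879 − 5 + 6 = 880.
A: 379.3 mm over 880 years gives 379.3 / 880 ≈ 0.431 mm/year.
Specimen B: 515.9 mm / 0.431 mm per year = 1196.98 years ≈ 1197 rings.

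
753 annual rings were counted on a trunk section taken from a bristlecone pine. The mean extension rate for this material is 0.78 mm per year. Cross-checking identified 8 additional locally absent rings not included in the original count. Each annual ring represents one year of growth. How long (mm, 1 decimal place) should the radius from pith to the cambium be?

593.6 mm

After corrections the count is 753 + 8 = 761 annual rings.
761 years at 0.78 mm/year gives 0.78 × 761 = 593.6 mm.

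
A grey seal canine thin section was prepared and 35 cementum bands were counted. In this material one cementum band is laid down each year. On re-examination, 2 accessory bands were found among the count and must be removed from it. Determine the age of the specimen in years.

True cementum band count = 35 − 2 = 33.
One cementum band per year makes the duration 33 years.

33 yr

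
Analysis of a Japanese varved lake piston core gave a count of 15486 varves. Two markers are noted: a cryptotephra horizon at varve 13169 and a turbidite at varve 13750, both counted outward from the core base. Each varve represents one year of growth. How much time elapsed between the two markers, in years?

581 yr

Separation: 13750 − 13169 = 581 varves.
At one varve per year, 581 years elapsed between them.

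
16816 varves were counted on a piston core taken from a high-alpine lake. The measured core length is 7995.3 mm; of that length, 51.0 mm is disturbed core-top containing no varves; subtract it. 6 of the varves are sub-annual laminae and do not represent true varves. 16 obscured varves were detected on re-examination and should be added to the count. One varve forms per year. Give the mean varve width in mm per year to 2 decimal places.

0.47 mm per year

Correcting the raw count gives 16816 − 6 + 16 = 16826 true varves.
Net length = 7995.3 − 51.0 = 7944.3 mm.
Extension rate ≈ 7944.3 / 16826 = 0.47 mm per year.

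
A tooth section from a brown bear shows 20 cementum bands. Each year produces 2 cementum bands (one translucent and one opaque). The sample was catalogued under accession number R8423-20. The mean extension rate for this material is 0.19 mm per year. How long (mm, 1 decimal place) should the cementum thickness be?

1.9 mm

20 cementum bands at 2 per year is 20 / 2 = 10 years.
10 years at 0.19 mm/year gives 0.19 × 10 = 1.9 mm.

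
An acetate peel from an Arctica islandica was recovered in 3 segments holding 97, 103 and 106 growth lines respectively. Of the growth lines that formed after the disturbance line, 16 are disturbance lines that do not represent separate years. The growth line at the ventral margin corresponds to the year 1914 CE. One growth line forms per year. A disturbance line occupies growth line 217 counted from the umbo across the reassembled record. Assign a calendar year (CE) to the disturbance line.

Total growth lines = 97 + 103 + 106 = 306.
306 − 217 = 89 growth lines lie beyond the disturbance line toward the ventral margin.
89 − 16 false = 73 true growth lines after the disturbance line.
The growth line at the ventral margin is 1914 CE, so the disturbance line dates to 1914 − 73 = 1841 CE.

1841 CE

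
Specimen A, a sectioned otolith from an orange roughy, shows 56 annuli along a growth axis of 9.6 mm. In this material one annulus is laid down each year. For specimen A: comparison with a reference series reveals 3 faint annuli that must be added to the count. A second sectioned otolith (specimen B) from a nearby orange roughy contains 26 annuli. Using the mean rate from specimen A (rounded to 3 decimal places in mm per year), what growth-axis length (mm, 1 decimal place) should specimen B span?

4.2 mm

Specimen A: true annulus count = 56 + 3 = 59.
A: Mean rate = 9.6 mm / 59 years ≈ 0.163 mm per year.
Length of B = 0.163 × 26 = 4.2 mm.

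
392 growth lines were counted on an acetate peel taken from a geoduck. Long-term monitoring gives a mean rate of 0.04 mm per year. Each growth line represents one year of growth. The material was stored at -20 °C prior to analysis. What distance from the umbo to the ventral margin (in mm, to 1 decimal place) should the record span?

15.7 mm

The record spans 392 years at 0.04 mm per year.
Predicted length = 0.04 mm/year × 392 years = 15.7 mm.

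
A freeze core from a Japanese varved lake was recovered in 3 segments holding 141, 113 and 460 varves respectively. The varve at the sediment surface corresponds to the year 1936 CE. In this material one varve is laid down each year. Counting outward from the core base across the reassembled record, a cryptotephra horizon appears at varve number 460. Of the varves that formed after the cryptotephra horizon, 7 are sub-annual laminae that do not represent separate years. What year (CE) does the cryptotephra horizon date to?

Total varves = 141 + 113 + 460 = 714.
The cryptotephra horizon sits at varve 460 from the core base, so 714 − 460 = 254 varves formed after it.
Removing the 7 false varves leaves 254 − 7 = 247 true varves beyond the cryptotephra horizon.
Counting back 247 years from 1936 CE places the cryptotephra horizon in 1936 − 247 = 1689 CE.

1689 CE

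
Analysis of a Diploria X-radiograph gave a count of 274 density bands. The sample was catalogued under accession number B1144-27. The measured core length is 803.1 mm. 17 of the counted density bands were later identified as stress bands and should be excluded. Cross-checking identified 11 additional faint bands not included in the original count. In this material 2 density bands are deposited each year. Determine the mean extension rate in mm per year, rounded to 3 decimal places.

5.993 mm per year

Correcting the raw count gives 274 − 17 + 11 = 268 true density bands.
With 2 density bands per year, 268 / 2 = 134 years.
Mean rate = 803.1 mm / 134 years ≈ 5.993 mm per year.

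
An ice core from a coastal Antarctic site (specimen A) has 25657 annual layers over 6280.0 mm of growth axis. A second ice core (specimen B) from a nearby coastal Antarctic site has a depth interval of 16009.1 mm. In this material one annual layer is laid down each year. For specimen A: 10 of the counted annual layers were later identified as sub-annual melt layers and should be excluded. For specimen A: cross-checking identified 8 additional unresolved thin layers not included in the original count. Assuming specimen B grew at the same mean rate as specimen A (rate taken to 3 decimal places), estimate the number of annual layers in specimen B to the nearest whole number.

65343 annual layers

Specimen A: adjusted count: 25657 − 10 + 8 = 25655 annual layers.
A: 6280.0 mm over 25655 years gives 6280.0 / 25655 ≈ 0.245 mm per year.
Specimen B: 16009.1 mm / 0.245 mm per year = 65343.27 years ≈ 65343 annual layers.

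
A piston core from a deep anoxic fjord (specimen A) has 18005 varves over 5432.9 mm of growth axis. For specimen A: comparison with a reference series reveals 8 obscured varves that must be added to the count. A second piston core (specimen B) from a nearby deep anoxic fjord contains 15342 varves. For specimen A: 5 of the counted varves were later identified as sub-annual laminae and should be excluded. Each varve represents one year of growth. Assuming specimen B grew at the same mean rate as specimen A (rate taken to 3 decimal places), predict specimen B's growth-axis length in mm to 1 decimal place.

Specimen A: adjusted count: 18005 − 5 + 8 = 18008 varves.
A: 5432.9 mm over 18008 years gives 5432.9 / 18008 ≈ 0.302 mm per year.
For B, 0.302 mm/year × 15342 years = 4633.3 mm.

4633.3 mm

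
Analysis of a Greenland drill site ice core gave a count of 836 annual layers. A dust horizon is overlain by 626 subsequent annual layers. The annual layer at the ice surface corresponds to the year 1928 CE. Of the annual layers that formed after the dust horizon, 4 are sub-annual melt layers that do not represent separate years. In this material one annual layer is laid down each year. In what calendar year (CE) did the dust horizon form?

There are 626 annual layers younger than the dust horizon.
Excluding 4 false annual layers: 626 − 4 = 622.
1928 − 622 = 1306 CE.

1306 CE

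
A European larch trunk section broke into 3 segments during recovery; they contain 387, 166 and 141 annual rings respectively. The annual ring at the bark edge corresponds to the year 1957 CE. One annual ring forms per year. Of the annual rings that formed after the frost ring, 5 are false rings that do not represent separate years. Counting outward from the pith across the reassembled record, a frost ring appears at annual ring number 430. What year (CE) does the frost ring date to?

1698 CE

Total annual rings = 387 + 166 + 141 = 694.
694 − 430 = 264 annual rings lie beyond the frost ring toward the bark edge.
Removing the 5 false annual rings leaves 264 − 5 = 259 true annual rings beyond the frost ring.
The annual ring at the bark edge is 1957 CE, so the frost ring dates to 1957 − 259 = 1698 CE.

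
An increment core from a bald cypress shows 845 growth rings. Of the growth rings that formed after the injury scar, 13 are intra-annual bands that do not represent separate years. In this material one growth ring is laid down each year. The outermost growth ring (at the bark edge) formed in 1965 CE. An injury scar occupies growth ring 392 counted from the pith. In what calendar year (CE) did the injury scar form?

1525 CE

845 − 392 = 453 growth rings lie beyond the injury scar toward the bark edge.
453 − 13 false = 440 true growth rings after the injury scar.
1965 − 440 = 1525 CE.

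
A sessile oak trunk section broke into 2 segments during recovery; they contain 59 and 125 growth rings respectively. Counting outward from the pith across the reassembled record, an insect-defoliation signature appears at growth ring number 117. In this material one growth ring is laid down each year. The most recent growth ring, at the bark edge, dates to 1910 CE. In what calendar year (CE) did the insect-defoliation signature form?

1843 CE

Total growth rings = 59 + 125 = 184.
Between growth ring 117 and the bark edge there are 184 − 117 = 67 growth rings.
The growth ring at the bark edge is 1910 CE, so the insect-defoliation signature dates to 1910 − 67 = 1843 CE.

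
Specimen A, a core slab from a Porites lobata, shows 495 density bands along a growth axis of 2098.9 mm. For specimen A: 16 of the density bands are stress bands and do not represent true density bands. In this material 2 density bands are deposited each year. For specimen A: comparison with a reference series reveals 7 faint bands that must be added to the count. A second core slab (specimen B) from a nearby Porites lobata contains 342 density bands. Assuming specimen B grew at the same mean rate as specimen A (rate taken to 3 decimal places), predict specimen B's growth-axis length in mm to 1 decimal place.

Specimen A: correcting the raw count gives 495 − 16 + 7 = 486 true density bands.
Specimen A: 486 density bands at 2 per year is 486 / 2 = 243 years.
A: Extension rate ≈ 2098.9 / 243 = 8.637 mm/yr.
Specimen B: with 2 density bands per year, 342 / 2 = 171 years. For B, 8.637 mm/year × 171 years = 1476.9 mm.

1476.9 mm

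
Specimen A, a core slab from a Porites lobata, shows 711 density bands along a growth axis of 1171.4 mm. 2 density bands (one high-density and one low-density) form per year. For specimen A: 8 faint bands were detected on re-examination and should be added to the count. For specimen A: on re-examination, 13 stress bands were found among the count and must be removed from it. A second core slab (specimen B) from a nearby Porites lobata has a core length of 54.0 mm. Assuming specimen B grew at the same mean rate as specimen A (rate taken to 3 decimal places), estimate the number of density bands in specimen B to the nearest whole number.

Specimen A: adjusted count: 711 − 13 + 8 = 706 density bands.
Specimen A: dividing by 2 density bands per year: 706 / 2 = 353 years.
A: 1171.4 mm over 353 years gives 1171.4 / 353 ≈ 3.318 mm/yr.
B spans 54.0 / 3.318 = 16.27 years; at 2 density bands per year that is 16.27 × 2 ≈ 33 density bands.

33 density bands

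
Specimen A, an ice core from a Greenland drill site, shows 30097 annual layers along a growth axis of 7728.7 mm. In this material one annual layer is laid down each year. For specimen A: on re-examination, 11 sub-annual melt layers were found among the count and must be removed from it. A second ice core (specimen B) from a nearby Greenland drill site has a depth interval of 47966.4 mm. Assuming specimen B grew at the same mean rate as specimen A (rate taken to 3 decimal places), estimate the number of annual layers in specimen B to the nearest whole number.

186640 annual layers

Specimen A: after corrections the count is 30097 − 11 = 30086 annual layers.
A: Extension rate ≈ 7728.7 / 30086 = 0.257 mm/year.
For B, 47966.4 / 0.257 = 186639.69 years ≈ 186640 annual layers.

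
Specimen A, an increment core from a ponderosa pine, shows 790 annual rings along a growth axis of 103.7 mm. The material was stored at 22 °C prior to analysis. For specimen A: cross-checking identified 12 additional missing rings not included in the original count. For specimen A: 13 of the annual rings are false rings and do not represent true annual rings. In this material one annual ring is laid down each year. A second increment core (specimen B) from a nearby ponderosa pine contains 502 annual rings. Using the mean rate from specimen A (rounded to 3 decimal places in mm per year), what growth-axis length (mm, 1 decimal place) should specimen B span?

65.8 mm

Specimen A: true annual ring count = 790 − 13 + 12 = 789.
A: Mean rate = 103.7 mm / 789 years ≈ 0.131 mm per year.
Length of B = 0.131 × 502 = 65.8 mm.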